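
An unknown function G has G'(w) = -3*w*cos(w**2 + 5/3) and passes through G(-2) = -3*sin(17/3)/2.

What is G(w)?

G'(w) matches the chain-rule pattern g'(h)*h' with inner function h(w) = w**2 + 5/3; substituting u = h(w) collapses the integral.
A general antiderivative is -3*sin(w**2 + 5/3)/2 + C.
The condition gives C = -3*sin(17/3)/2 - (-3*sin(17/3)/2) = 0.
So G(w) = -3*sin(w**2 + 5/3)/2.
Check: d/dw[-3*sin(w**2 + 5/3)/2] = -3*w*cos(w**2 + 5/3) = G'(w).

G(w) = -3*sin(w**2 + 5/3)/2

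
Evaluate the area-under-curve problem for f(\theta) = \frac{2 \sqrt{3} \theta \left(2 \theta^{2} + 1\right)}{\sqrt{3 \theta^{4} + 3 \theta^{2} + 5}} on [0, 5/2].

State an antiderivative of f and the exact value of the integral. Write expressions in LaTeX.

Antiderivative: F(\theta) = \frac{2 \sqrt{3} \sqrt{3 \theta^{4} + 3 \theta^{2} + 5}}{3}; value = - \frac{2 \sqrt{15}}{3} + \frac{\sqrt{6765}}{6}

The substitution u = \theta^{4} + \theta^{2} + \frac{5}{3} works: f is exactly (dF/du)*(du/d\theta) for that inner function.
F(\theta) = \frac{2 \sqrt{3} \sqrt{3 \theta^{4} + 3 \theta^{2} + 5}}{3} is an antiderivative of f.
Check: d/d\theta[\frac{2 \sqrt{3} \sqrt{3 \theta^{4} + 3 \theta^{2} + 5}}{3}] = \frac{4 \sqrt{3} \theta^{3} + 2 \sqrt{3} \theta}{\sqrt{3 \theta^{4} + 3 \theta^{2} + 5}}, which equals f(\theta).
F(5/2) = \frac{\sqrt{6765}}{6}; F(0) = \frac{2 \sqrt{15}}{3}.
Integral = F(5/2) - F(0) = - \frac{2 \sqrt{15}}{3} + \frac{\sqrt{6765}}{6}.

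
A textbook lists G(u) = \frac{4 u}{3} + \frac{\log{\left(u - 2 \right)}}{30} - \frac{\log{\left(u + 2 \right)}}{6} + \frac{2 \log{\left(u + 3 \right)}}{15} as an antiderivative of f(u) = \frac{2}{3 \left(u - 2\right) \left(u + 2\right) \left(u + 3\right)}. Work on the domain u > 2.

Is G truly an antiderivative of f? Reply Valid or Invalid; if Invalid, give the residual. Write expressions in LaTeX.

Invalid: d/du[G] - f = \frac{4}{3}, which is not 0.

d/du[G] = \frac{4 u^{3} + 12 u^{2} - 16 u - 46}{3 u^{3} + 9 u^{2} - 12 u - 36}
d/du[G] - f(u) = \frac{4}{3} != 0.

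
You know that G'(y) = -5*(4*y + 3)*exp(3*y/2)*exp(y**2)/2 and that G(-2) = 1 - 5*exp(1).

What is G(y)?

G(y) = -5*exp(3*y/2)*exp(y**2) + 1

The substitution u = y**2 + 3*y/2 works: G'(y) is exactly (dG/du)*(du/dy) for that inner function.
A general antiderivative is -5*exp(y**2 + 3*y/2) + C.
The condition gives C = 1 - 5*exp(1) - (-5*exp(1)) = 1.
So G(y) = -5*exp(3*y/2)*exp(y**2) + 1.
Check: d/dy[-5*exp(3*y/2)*exp(y**2) + 1] = -10*y*exp(3*y/2)*exp(y**2) - 15*exp(3*y/2)*exp(y**2)/2, which equals G'(y).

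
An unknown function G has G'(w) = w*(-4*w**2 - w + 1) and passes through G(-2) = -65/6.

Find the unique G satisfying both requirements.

The proposed G(w) is checked by its d/dw: the result must match the given G'(w).
A general antiderivative is -w**4 - w**3/3 + w**2/2 + C.
The condition gives C = -65/6 - (-34/3) = 1/2.
So G(w) = -(6*w**4 + 2*w**3 - 3*w**2 - 3)/6.
Check: d/dw[-(6*w**4 + 2*w**3 - 3*w**2 - 3)/6] = -4*w**3 - w**2 + w, which equals G'(w).

G(w) = -(6*w**4 + 2*w**3 - 3*w**2 - 3)/6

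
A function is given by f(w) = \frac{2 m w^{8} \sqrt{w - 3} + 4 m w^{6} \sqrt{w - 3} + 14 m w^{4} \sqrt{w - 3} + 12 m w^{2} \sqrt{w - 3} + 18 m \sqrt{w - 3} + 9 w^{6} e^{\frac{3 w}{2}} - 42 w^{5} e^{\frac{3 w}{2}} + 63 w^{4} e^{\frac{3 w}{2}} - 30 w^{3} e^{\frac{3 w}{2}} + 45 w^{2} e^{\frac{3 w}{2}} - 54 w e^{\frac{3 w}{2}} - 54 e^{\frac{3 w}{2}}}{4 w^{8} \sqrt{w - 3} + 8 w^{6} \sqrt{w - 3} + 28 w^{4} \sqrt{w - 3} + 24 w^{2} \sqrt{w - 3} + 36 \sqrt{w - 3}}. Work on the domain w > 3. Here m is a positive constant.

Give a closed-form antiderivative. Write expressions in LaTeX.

Differentiate the proposed F(w) back; it has to land on f(w) exactly.
Check: d/dw[\frac{m w}{2} + \frac{3 w \sqrt{w - 3} e^{\frac{3 w}{2}}}{2 w^{4} + 2 w^{2} + 6}] = \frac{2 m w^{8} \sqrt{w - 3} + 4 m w^{6} \sqrt{w - 3} + 14 m w^{4} \sqrt{w - 3} + 12 m w^{2} \sqrt{w - 3} + 18 m \sqrt{w - 3} + 9 w^{6} e^{\frac{3 w}{2}} - 42 w^{5} e^{\frac{3 w}{2}} + 63 w^{4} e^{\frac{3 w}{2}} - 30 w^{3} e^{\frac{3 w}{2}} + 45 w^{2} e^{\frac{3 w}{2}} - 54 w e^{\frac{3 w}{2}} - 54 e^{\frac{3 w}{2}}}{4 w^{8} \sqrt{w - 3} + 8 w^{6} \sqrt{w - 3} + 28 w^{4} \sqrt{w - 3} + 24 w^{2} \sqrt{w - 3} + 36 \sqrt{w - 3}} = f(w).

An antiderivative is F(w) = \frac{m w}{2} + \frac{3 w \sqrt{w - 3} e^{\frac{3 w}{2}}}{2 w^{4} + 2 w^{2} + 6}.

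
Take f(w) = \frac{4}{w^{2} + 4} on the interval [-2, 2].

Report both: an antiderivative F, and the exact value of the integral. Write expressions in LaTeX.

Antiderivative: F(w) = 2 \operatorname{atan}{\left(\frac{w}{2} \right)}; value = \pi

Since d/dw undoes antidifferentiation here, F'(w) = f(w) is required of F(w).
F(w) = 2 \operatorname{atan}{\left(\frac{w}{2} \right)} is an antiderivative of f.
Check: d/dw[2 \operatorname{atan}{\left(\frac{w}{2} \right)}] = \frac{4}{w^{2} + 4} = f(w).
F(2) = \frac{\pi}{2}; F(-2) = - \frac{\pi}{2}.
Integral = F(2) - F(-2) = \pi.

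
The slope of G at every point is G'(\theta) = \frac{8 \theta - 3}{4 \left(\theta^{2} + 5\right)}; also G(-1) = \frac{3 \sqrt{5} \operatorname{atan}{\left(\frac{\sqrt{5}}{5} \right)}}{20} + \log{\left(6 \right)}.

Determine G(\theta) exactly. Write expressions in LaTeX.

G(\theta) = - \frac{- 20 \log{\left(\theta^{2} + 5 \right)} + 3 \sqrt{5} \operatorname{atan}{\left(\frac{\sqrt{5} \theta}{5} \right)}}{20}

Check a candidate G(\theta) by differentiating: d/d\theta[G] must match the given G'(\theta).
A general antiderivative is \log{\left(\theta^{2} + 5 \right)} - \frac{3 \sqrt{5} \operatorname{atan}{\left(\frac{\sqrt{5} \theta}{5} \right)}}{20} + C.
The condition gives C = \frac{3 \sqrt{5} \operatorname{atan}{\left(\frac{\sqrt{5}}{5} \right)}}{20} + \log{\left(6 \right)} - (\frac{3 \sqrt{5} \operatorname{atan}{\left(\frac{\sqrt{5}}{5} \right)}}{20} + \log{\left(6 \right)}) = 0.
So G(\theta) = - \frac{- 20 \log{\left(\theta^{2} + 5 \right)} + 3 \sqrt{5} \operatorname{atan}{\left(\frac{\sqrt{5} \theta}{5} \right)}}{20}.
Check: d/d\theta[- \frac{- 20 \log{\left(\theta^{2} + 5 \right)} + 3 \sqrt{5} \operatorname{atan}{\left(\frac{\sqrt{5} \theta}{5} \right)}}{20}] = \frac{8 \theta - 3}{4 \theta^{2} + 20}, which equals G'(\theta).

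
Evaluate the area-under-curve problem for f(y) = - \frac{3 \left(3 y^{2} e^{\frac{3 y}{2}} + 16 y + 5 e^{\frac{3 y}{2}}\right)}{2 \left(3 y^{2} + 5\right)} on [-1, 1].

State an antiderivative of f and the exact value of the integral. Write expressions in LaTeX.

For F(y) to be correct the identity F'(y) - f(y) = 0 must hold.
F(y) = - e^{\frac{3 y}{2}} - 4 \log{\left(3 y^{2} + 5 \right)} is an antiderivative of f.
Check: d/dy[- e^{\frac{3 y}{2}} - 4 \log{\left(3 y^{2} + 5 \right)}] = \frac{- 9 y^{2} e^{\frac{3 y}{2}} - 48 y - 15 e^{\frac{3 y}{2}}}{6 y^{2} + 10}, which equals f(y).
F(1) = - 4 \log{\left(8 \right)} - e^{\frac{3}{2}}; F(-1) = - 4 \log{\left(8 \right)} - e^{- \frac{3}{2}}.
Integral = F(1) - F(-1) = - e^{\frac{3}{2}} + e^{- \frac{3}{2}}.

Antiderivative: F(y) = - e^{\frac{3 y}{2}} - 4 \log{\left(3 y^{2} + 5 \right)}; value = - e^{\frac{3}{2}} + e^{- \frac{3}{2}}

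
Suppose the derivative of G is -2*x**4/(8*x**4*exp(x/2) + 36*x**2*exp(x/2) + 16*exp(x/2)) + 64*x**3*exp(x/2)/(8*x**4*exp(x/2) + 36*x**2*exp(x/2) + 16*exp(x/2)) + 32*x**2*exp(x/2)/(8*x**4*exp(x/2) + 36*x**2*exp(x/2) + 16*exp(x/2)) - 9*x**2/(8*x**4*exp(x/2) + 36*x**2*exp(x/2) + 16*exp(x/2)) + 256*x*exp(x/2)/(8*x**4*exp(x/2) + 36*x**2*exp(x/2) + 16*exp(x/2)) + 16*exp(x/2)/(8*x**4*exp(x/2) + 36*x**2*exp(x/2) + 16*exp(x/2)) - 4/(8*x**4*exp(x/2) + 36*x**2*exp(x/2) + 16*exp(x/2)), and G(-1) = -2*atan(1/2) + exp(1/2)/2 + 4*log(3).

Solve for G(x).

The integrand splits into summands that can be handled one at a time.
A general antiderivative is 4*log(2*x**2 + 1) + 2*atan(x/2) + exp(-x/2)/2 + C.
The condition gives C = -2*atan(1/2) + exp(1/2)/2 + 4*log(3) - (-2*atan(1/2) + exp(1/2)/2 + 4*log(3)) = 0.
So G(x) = (8*exp(x/2)*log(2*x**2 + 1) + 4*exp(x/2)*atan(x/2) + 1)*exp(-x/2)/2.
Check: d/dx[(8*exp(x/2)*log(2*x**2 + 1) + 4*exp(x/2)*atan(x/2) + 1)*exp(-x/2)/2] = (-2*x**4 + 64*x**3*exp(x/2) + 32*x**2*exp(x/2) - 9*x**2 + 256*x*exp(x/2) + 16*exp(x/2) - 4)/(8*x**4*exp(x/2) + 36*x**2*exp(x/2) + 16*exp(x/2)), which equals G'(x).

G(x) = (8*exp(x/2)*log(2*x**2 + 1) + 4*exp(x/2)*atan(x/2) + 1)*exp(-x/2)/2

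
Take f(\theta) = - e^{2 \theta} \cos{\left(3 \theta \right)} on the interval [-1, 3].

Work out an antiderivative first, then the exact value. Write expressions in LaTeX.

Differentiate the proposed F(\theta) back; it has to land on f(\theta) exactly.
F(\theta) = \frac{\left(- 3 \sin{\left(3 \theta \right)} - 2 \cos{\left(3 \theta \right)}\right) e^{2 \theta}}{13} is an antiderivative of f.
Check: d/d\theta[\frac{\left(- 3 \sin{\left(3 \theta \right)} - 2 \cos{\left(3 \theta \right)}\right) e^{2 \theta}}{13}] = - e^{2 \theta} \cos{\left(3 \theta \right)} = f(\theta).
F(3) = - \frac{3 e^{6} \sin{\left(9 \right)}}{13} - \frac{2 e^{6} \cos{\left(9 \right)}}{13}; F(-1) = \frac{3 \sin{\left(3 \right)}}{13 e^{2}} - \frac{2 \cos{\left(3 \right)}}{13 e^{2}}.
Integral = F(3) - F(-1) = - \frac{3 e^{6} \sin{\left(9 \right)}}{13} + \frac{2 \cos{\left(3 \right)}}{13 e^{2}} - \frac{3 \sin{\left(3 \right)}}{13 e^{2}} - \frac{2 e^{6} \cos{\left(9 \right)}}{13}.

Antiderivative: F(\theta) = \frac{\left(- 3 \sin{\left(3 \theta \right)} - 2 \cos{\left(3 \theta \right)}\right) e^{2 \theta}}{13}; value = - \frac{3 e^{6} \sin{\left(9 \right)}}{13} + \frac{2 \cos{\left(3 \right)}}{13 e^{2}} - \frac{3 \sin{\left(3 \right)}}{13 e^{2}} - \frac{2 e^{6} \cos{\left(9 \right)}}{13}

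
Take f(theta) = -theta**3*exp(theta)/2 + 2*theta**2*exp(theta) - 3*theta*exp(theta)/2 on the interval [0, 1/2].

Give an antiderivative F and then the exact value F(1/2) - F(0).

Recognize the product-rule pattern: f = u'v + uv' with u = -theta**3/2 + 7*theta**2/2 - 17*theta/2 + 17/2, v = exp(theta), so integration by parts undoes it.
F(theta) = -(theta**3 - 7*theta**2 + 17*theta - 17)*exp(theta)/2 is an antiderivative of f.
Check: d/dtheta[-(theta**3 - 7*theta**2 + 17*theta - 17)*exp(theta)/2] = -theta**3*exp(theta)/2 + 2*theta**2*exp(theta) - 3*theta*exp(theta)/2 = f(theta).
F(1/2) = 81*exp(1/2)/16; F(0) = 17/2.
Integral = F(1/2) - F(0) = -17/2 + 81*exp(1/2)/16.

Antiderivative: F(theta) = -(theta**3 - 7*theta**2 + 17*theta - 17)*exp(theta)/2; value = -17/2 + 81*exp(1/2)/16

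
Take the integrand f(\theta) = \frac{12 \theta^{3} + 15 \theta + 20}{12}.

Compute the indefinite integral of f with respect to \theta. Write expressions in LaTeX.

A first test for any F(\theta): its \theta-derivative must equal f(\theta) identically.
Check: d/d\theta[\frac{\theta^{4}}{4} + \frac{5 \theta^{2}}{8} + \frac{5 \theta}{3}] = \theta^{3} + \frac{5 \theta}{4} + \frac{5}{3}, which equals f(\theta).

F(\theta) = \frac{\theta^{4}}{4} + \frac{5 \theta^{2}}{8} + \frac{5 \theta}{3} + C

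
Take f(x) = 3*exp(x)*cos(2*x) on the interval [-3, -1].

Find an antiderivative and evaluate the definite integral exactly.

Whatever form F(x) takes, F'(x) = f(x) is non-negotiable.
F(x) = 6*exp(x)*sin(2*x)/5 + 3*exp(x)*cos(2*x)/5 is an antiderivative of f.
Check: d/dx[6*exp(x)*sin(2*x)/5 + 3*exp(x)*cos(2*x)/5] = 3*exp(x)*cos(2*x) = f(x).
F(-1) = -6*exp(-1)*sin(2)/5 + 3*exp(-1)*cos(2)/5; F(-3) = -6*exp(-3)*sin(6)/5 + 3*exp(-3)*cos(6)/5.
Integral = F(-1) - F(-3) = -6*exp(-1)*sin(2)/5 + 3*exp(-1)*cos(2)/5 - 3*exp(-3)*cos(6)/5 + 6*exp(-3)*sin(6)/5.

Antiderivative: F(x) = 6*exp(x)*sin(2*x)/5 + 3*exp(x)*cos(2*x)/5; value = -6*exp(-1)*sin(2)/5 + 3*exp(-1)*cos(2)/5 - 3*exp(-3)*cos(6)/5 + 6*exp(-3)*sin(6)/5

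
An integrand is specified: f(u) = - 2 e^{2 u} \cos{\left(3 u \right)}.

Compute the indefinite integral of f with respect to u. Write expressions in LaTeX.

F(u) = - \frac{6 e^{2 u} \sin{\left(3 u \right)}}{13} - \frac{4 e^{2 u} \cos{\left(3 u \right)}}{13} + C

An antiderivative F(u) passes only if d/du[F] lands on f(u) exactly.
Check: d/du[- \frac{6 e^{2 u} \sin{\left(3 u \right)}}{13} - \frac{4 e^{2 u} \cos{\left(3 u \right)}}{13}] = - 2 e^{2 u} \cos{\left(3 u \right)} = f(u).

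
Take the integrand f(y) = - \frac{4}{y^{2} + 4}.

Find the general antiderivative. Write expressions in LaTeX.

An antiderivative F(y) passes only if d/dy[F] lands on f(y) exactly.
Check: d/dy[- 2 \operatorname{atan}{\left(\frac{y}{2} \right)}] = - \frac{4}{y^{2} + 4} = f(y).

F(y) = - 2 \operatorname{atan}{\left(\frac{y}{2} \right)} + C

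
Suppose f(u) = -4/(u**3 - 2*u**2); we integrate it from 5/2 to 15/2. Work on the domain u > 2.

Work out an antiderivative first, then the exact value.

Antiderivative: F(u) = (u*log(u) - u*log(u - 2) - 2)/u; value = -log(11/2) - log(5/2) - log(2) + 8/15 + log(15/2)

The denominator factors as u**2*(u - 2); partial fractions split f into directly integrable pieces: -1/(u - 2) + 1/u + 2/u**2.
F(u) = (u*log(u) - u*log(u - 2) - 2)/u is an antiderivative of f.
Check: d/du[(u*log(u) - u*log(u - 2) - 2)/u] = -4/(u**3 - 2*u**2) = f(u).
F(15/2) = -log(11/2) - 4/15 + log(15/2); F(5/2) = -4/5 + log(2) + log(5/2).
Integral = F(15/2) - F(5/2) = -log(11/2) - log(5/2) - log(2) + 8/15 + log(15/2).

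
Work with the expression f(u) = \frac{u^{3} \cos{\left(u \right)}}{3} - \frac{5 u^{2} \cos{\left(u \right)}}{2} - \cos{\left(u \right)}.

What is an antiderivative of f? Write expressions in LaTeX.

An antiderivative is F(u) = \frac{u^{3} \sin{\left(u \right)}}{3} - \frac{5 u^{2} \sin{\left(u \right)}}{2} + u^{2} \cos{\left(u \right)} - 2 u \sin{\left(u \right)} - 5 u \cos{\left(u \right)} + 4 \sin{\left(u \right)} - 2 \cos{\left(u \right)}.

Integrate term by term and add the pieces.
Check: d/du[\frac{u^{3} \sin{\left(u \right)}}{3} - \frac{5 u^{2} \sin{\left(u \right)}}{2} + u^{2} \cos{\left(u \right)} - 2 u \sin{\left(u \right)} - 5 u \cos{\left(u \right)} + 4 \sin{\left(u \right)} - 2 \cos{\left(u \right)}] = \frac{u^{3} \cos{\left(u \right)}}{3} - \frac{5 u^{2} \cos{\left(u \right)}}{2} - \cos{\left(u \right)} = f(u).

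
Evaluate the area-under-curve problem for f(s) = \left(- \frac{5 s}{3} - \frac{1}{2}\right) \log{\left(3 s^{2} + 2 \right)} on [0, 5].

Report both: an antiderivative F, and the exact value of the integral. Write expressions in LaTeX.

An antiderivative F(s) passes only if d/ds[F] lands on f(s) exactly.
F(s) = - \frac{5 s^{2} \log{\left(3 s^{2} + 2 \right)}}{6} + \frac{5 s^{2}}{6} - \frac{s \log{\left(3 s^{2} + 2 \right)}}{2} + s - \frac{5 \log{\left(s^{2} + \frac{2}{3} \right)}}{9} - \frac{\sqrt{6} \operatorname{atan}{\left(\frac{\sqrt{6} s}{2} \right)}}{3} is an antiderivative of f.
Check: d/ds[- \frac{5 s^{2} \log{\left(3 s^{2} + 2 \right)}}{6} + \frac{5 s^{2}}{6} - \frac{s \log{\left(3 s^{2} + 2 \right)}}{2} + s - \frac{5 \log{\left(s^{2} + \frac{2}{3} \right)}}{9} - \frac{\sqrt{6} \operatorname{atan}{\left(\frac{\sqrt{6} s}{2} \right)}}{3}] = - \frac{5 s \log{\left(3 s^{2} + 2 \right)}}{3} - \frac{\log{\left(3 s^{2} + 2 \right)}}{2}, which equals f(s).
F(5) = - \frac{70 \log{\left(77 \right)}}{3} - \frac{5 \log{\left(\frac{77}{3} \right)}}{9} - \frac{\sqrt{6} \operatorname{atan}{\left(\frac{5 \sqrt{6}}{2} \right)}}{3} + \frac{155}{6}; F(0) = - \frac{5 \log{\left(\frac{2}{3} \right)}}{9}.
Integral = F(5) - F(0) = - \frac{70 \log{\left(77 \right)}}{3} - \frac{5 \log{\left(\frac{77}{3} \right)}}{9} - \frac{\sqrt{6} \operatorname{atan}{\left(\frac{5 \sqrt{6}}{2} \right)}}{3} + \frac{5 \log{\left(\frac{2}{3} \right)}}{9} + \frac{155}{6}.

Antiderivative: F(s) = - \frac{5 s^{2} \log{\left(3 s^{2} + 2 \right)}}{6} + \frac{5 s^{2}}{6} - \frac{s \log{\left(3 s^{2} + 2 \right)}}{2} + s - \frac{5 \log{\left(s^{2} + \frac{2}{3} \right)}}{9} - \frac{\sqrt{6} \operatorname{atan}{\left(\frac{\sqrt{6} s}{2} \right)}}{3}; value = - \frac{70 \log{\left(77 \right)}}{3} - \frac{5 \log{\left(\frac{77}{3} \right)}}{9} - \frac{\sqrt{6} \operatorname{atan}{\left(\frac{5 \sqrt{6}}{2} \right)}}{3} + \frac{5 \log{\left(\frac{2}{3} \right)}}{9} + \frac{155}{6}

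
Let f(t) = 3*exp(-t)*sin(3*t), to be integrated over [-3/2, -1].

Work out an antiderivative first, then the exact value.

Check any antiderivative F(t) by computing F'(t) and comparing it with f(t).
F(t) = (-3*sin(3*t) - 9*cos(3*t))*exp(-t)/10 is an antiderivative of f.
Check: d/dt[(-3*sin(3*t) - 9*cos(3*t))*exp(-t)/10] = 3*exp(-t)*sin(3*t) = f(t).
F(-1) = 3*exp(1)*sin(3)/10 - 9*exp(1)*cos(3)/10; F(-3/2) = 3*exp(3/2)*sin(9/2)/10 - 9*exp(3/2)*cos(9/2)/10.
Integral = F(-1) - F(-3/2) = 9*exp(3/2)*cos(9/2)/10 + 3*exp(1)*sin(3)/10 - 3*exp(3/2)*sin(9/2)/10 - 9*exp(1)*cos(3)/10.

Antiderivative: F(t) = (-3*sin(3*t) - 9*cos(3*t))*exp(-t)/10; value = 9*exp(3/2)*cos(9/2)/10 + 3*exp(1)*sin(3)/10 - 3*exp(3/2)*sin(9/2)/10 - 9*exp(1)*cos(3)/10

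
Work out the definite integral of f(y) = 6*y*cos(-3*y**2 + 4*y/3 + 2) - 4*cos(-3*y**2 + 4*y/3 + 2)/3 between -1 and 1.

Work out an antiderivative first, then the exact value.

The substitution u = -3*y**2 + 4*y/3 + 2 works: f is exactly (dF/du)*(du/dy) for that inner function.
F(y) = -sin(-3*y**2 + 4*y/3 + 2) is an antiderivative of f.
Check: d/dy[-sin(-3*y**2 + 4*y/3 + 2)] = 6*y*cos(-3*y**2 + 4*y/3 + 2) - 4*cos(-3*y**2 + 4*y/3 + 2)/3 = f(y).
F(1) = -sin(1/3); F(-1) = sin(7/3).
Integral = F(1) - F(-1) = -sin(7/3) - sin(1/3).

Antiderivative: F(y) = -sin(-3*y**2 + 4*y/3 + 2); value = -sin(7/3) - sin(1/3)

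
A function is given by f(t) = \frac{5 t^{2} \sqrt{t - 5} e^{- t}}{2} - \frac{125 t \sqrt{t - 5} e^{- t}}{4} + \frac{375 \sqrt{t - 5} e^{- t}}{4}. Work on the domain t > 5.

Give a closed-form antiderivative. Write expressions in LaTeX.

Recognize the product-rule pattern: f = u'v + uv' with u = - \frac{5 \left(t - 5\right)^{\frac{5}{2}}}{2}, v = e^{- t}, so integration by parts undoes it.
Check: d/dt[\frac{\left(- 5 t^{2} \sqrt{t - 5} + 50 t \sqrt{t - 5} - 125 \sqrt{t - 5}\right) e^{- t}}{2}] = \frac{\left(10 t^{3} - 175 t^{2} + 1000 t - 1875\right) e^{- t}}{4 \sqrt{t - 5}}, which equals f(t).

An antiderivative is F(t) = \frac{\left(- 5 t^{2} \sqrt{t - 5} + 50 t \sqrt{t - 5} - 125 \sqrt{t - 5}\right) e^{- t}}{2}.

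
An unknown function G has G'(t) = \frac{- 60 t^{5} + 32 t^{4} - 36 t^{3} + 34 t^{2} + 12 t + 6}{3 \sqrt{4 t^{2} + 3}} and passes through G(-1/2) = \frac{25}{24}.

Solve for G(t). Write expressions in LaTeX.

G(t) = - \frac{\left(t^{2} + 1\right) \sqrt{4 t^{2} + 3} \left(3 t^{2} - 2 t - 3\right)}{3}

Recognize the product-rule pattern: G'(t) = u'v + uv' with u = \frac{2 \sqrt{4 t^{2} + 3}}{3}, v = - \frac{3 t^{4}}{2} + t^{3} + t + \frac{3}{2}, so integration by parts undoes it.
A general antiderivative is \frac{2 \sqrt{4 t^{2} + 3} \left(- \frac{3 t^{4}}{2} + t^{3} + t + \frac{3}{2}\right)}{3} + C.
The condition gives C = \frac{25}{24} - (\frac{25}{24}) = 0.
So G(t) = - \frac{\left(t^{2} + 1\right) \sqrt{4 t^{2} + 3} \left(3 t^{2} - 2 t - 3\right)}{3}.
Check: d/dt[- \frac{\left(t^{2} + 1\right) \sqrt{4 t^{2} + 3} \left(3 t^{2} - 2 t - 3\right)}{3}] = \frac{- 60 t^{5} + 32 t^{4} - 36 t^{3} + 34 t^{2} + 12 t + 6}{3 \sqrt{4 t^{2} + 3}} = G'(t).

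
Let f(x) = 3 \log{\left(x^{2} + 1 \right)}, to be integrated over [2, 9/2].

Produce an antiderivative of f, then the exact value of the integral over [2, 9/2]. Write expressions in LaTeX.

Antiderivative: F(x) = 3 x \log{\left(x^{2} + 1 \right)} - 6 x + 6 \operatorname{atan}{\left(x \right)}; value = -15 - 6 \log{\left(5 \right)} - 6 \operatorname{atan}{\left(2 \right)} + 6 \operatorname{atan}{\left(\frac{9}{2} \right)} + \frac{27 \log{\left(\frac{85}{4} \right)}}{2}

Whatever form F(x) takes, F'(x) = f(x) is non-negotiable.
F(x) = 3 x \log{\left(x^{2} + 1 \right)} - 6 x + 6 \operatorname{atan}{\left(x \right)} is an antiderivative of f.
Check: d/dx[3 x \log{\left(x^{2} + 1 \right)} - 6 x + 6 \operatorname{atan}{\left(x \right)}] = 3 \log{\left(x^{2} + 1 \right)} = f(x).
F(9/2) = -27 + 6 \operatorname{atan}{\left(\frac{9}{2} \right)} + \frac{27 \log{\left(\frac{85}{4} \right)}}{2}; F(2) = -12 + 6 \operatorname{atan}{\left(2 \right)} + 6 \log{\left(5 \right)}.
Integral = F(9/2) - F(2) = -15 - 6 \log{\left(5 \right)} - 6 \operatorname{atan}{\left(2 \right)} + 6 \operatorname{atan}{\left(\frac{9}{2} \right)} + \frac{27 \log{\left(\frac{85}{4} \right)}}{2}.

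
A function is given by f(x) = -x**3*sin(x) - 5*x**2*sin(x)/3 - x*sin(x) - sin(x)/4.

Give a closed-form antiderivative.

An antiderivative is F(x) = (12*x**3*cos(x) - 36*x**2*sin(x) + 20*x**2*cos(x) - 40*x*sin(x) - 60*x*cos(x) + 60*sin(x) - 37*cos(x))/12.

The integrand splits into summands that can be handled one at a time.
Check: d/dx[(12*x**3*cos(x) - 36*x**2*sin(x) + 20*x**2*cos(x) - 40*x*sin(x) - 60*x*cos(x) + 60*sin(x) - 37*cos(x))/12] = -x**3*sin(x) - 5*x**2*sin(x)/3 - x*sin(x) - sin(x)/4 = f(x).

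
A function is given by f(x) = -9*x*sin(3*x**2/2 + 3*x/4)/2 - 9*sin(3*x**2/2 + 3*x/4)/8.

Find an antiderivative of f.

f matches the chain-rule pattern g'(h)*h' with inner function h(x) = 3*x**2/2 + 3*x/4; substituting u = h(x) collapses the integral.
Check: d/dx[3*cos(3*x**2/2 + 3*x/4)/2] = -9*x*sin(3*x**2/2 + 3*x/4)/2 - 9*sin(3*x**2/2 + 3*x/4)/8 = f(x).

An antiderivative is F(x) = 3*cos(3*x**2/2 + 3*x/4)/2.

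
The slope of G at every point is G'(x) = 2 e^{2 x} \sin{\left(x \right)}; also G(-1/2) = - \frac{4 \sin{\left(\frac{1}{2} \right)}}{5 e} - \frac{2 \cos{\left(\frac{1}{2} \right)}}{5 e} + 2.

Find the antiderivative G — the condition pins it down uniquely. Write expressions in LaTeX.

The proposed G(x) is checked by its d/dx: the result must match the given G'(x).
A general antiderivative is \frac{4 e^{2 x} \sin{\left(x \right)}}{5} - \frac{2 e^{2 x} \cos{\left(x \right)}}{5} + C.
The condition gives C = - \frac{4 \sin{\left(\frac{1}{2} \right)}}{5 e} - \frac{2 \cos{\left(\frac{1}{2} \right)}}{5 e} + 2 - (- \frac{4 \sin{\left(\frac{1}{2} \right)}}{5 e} - \frac{2 \cos{\left(\frac{1}{2} \right)}}{5 e}) = 2.
So G(x) = \frac{4 e^{2 x} \sin{\left(x \right)}}{5} - \frac{2 e^{2 x} \cos{\left(x \right)}}{5} + 2.
Check: d/dx[\frac{4 e^{2 x} \sin{\left(x \right)}}{5} - \frac{2 e^{2 x} \cos{\left(x \right)}}{5} + 2] = 2 e^{2 x} \sin{\left(x \right)} = G'(x).

G(x) = \frac{4 e^{2 x} \sin{\left(x \right)}}{5} - \frac{2 e^{2 x} \cos{\left(x \right)}}{5} + 2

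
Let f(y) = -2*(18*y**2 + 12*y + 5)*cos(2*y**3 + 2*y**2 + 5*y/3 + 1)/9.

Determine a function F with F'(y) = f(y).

An antiderivative is F(y) = -2*sin(2*y**3 + 2*y**2 + 5*y/3 + 1)/3.

The substitution u = 2*y**3 + 2*y**2 + 5*y/3 + 1 works: f is exactly (dF/du)*(du/dy) for that inner function.
Check: d/dy[-2*sin(2*y**3 + 2*y**2 + 5*y/3 + 1)/3] = -4*y**2*cos(2*y**3 + 2*y**2 + 5*y/3 + 1) - 8*y*cos(2*y**3 + 2*y**2 + 5*y/3 + 1)/3 - 10*cos(2*y**3 + 2*y**2 + 5*y/3 + 1)/9, which equals f(y).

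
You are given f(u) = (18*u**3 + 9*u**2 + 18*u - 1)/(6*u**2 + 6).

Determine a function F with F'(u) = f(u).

An antiderivative is F(u) = 3*u**2/2 + 3*u/2 - 5*atan(u)/3.

Whatever form F(u) takes, F'(u) = f(u) is non-negotiable.
Check: d/du[3*u**2/2 + 3*u/2 - 5*atan(u)/3] = (18*u**3 + 9*u**2 + 18*u - 1)/(6*u**2 + 6) = f(u).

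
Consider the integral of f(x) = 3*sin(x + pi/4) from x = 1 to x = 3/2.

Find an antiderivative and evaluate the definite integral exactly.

Differentiate the proposed F(x) back; it has to land on f(x) exactly.
F(x) = -3*cos(x + pi/4) is an antiderivative of f.
Check: d/dx[-3*cos(x + pi/4)] = 3*sin(x + pi/4) = f(x).
F(3/2) = -3*cos(pi/4 + 3/2); F(1) = -3*cos(pi/4 + 1).
Integral = F(3/2) - F(1) = 3*cos(pi/4 + 1) - 3*cos(pi/4 + 3/2).

Antiderivative: F(x) = -3*cos(x + pi/4); value = 3*cos(pi/4 + 1) - 3*cos(pi/4 + 3/2)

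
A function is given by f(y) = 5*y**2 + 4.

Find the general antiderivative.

Since d/dy undoes antidifferentiation here, F'(y) = f(y) is required of F(y).
Check: d/dy[(5*y**3 + 12*y + 9)/3] = 5*y**2 + 4 = f(y).

F(y) = (5*y**3 + 12*y + 9)/3 + C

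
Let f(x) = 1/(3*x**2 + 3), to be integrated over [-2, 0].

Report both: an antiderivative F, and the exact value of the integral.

An antiderivative F(x) passes only if d/dx[F] lands on f(x) exactly.
F(x) = atan(x)/3 is an antiderivative of f.
Check: d/dx[atan(x)/3] = 1/(3*x**2 + 3) = f(x).
F(0) = 0; F(-2) = -atan(2)/3.
Integral = F(0) - F(-2) = atan(2)/3.

Antiderivative: F(x) = atan(x)/3; value = atan(2)/3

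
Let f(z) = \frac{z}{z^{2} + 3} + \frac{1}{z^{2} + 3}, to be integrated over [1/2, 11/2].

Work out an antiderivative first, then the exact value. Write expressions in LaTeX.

Antiderivative: F(z) = \frac{3 \log{\left(z^{2} + 3 \right)} + 2 \sqrt{3} \operatorname{atan}{\left(\frac{\sqrt{3} z}{3} \right)}}{6}; value = - \frac{\log{\left(\frac{13}{4} \right)}}{2} - \frac{\sqrt{3} \operatorname{atan}{\left(\frac{\sqrt{3}}{6} \right)}}{3} + \frac{\sqrt{3} \operatorname{atan}{\left(\frac{11 \sqrt{3}}{6} \right)}}{3} + \frac{\log{\left(\frac{133}{4} \right)}}{2}

Integrate term by term and add the pieces.
F(z) = \frac{3 \log{\left(z^{2} + 3 \right)} + 2 \sqrt{3} \operatorname{atan}{\left(\frac{\sqrt{3} z}{3} \right)}}{6} is an antiderivative of f.
Check: d/dz[\frac{3 \log{\left(z^{2} + 3 \right)} + 2 \sqrt{3} \operatorname{atan}{\left(\frac{\sqrt{3} z}{3} \right)}}{6}] = \frac{z + 1}{z^{2} + 3}, which equals f(z).
F(11/2) = \frac{\sqrt{3} \operatorname{atan}{\left(\frac{11 \sqrt{3}}{6} \right)}}{3} + \frac{\log{\left(\frac{133}{4} \right)}}{2}; F(1/2) = \frac{\sqrt{3} \operatorname{atan}{\left(\frac{\sqrt{3}}{6} \right)}}{3} + \frac{\log{\left(\frac{13}{4} \right)}}{2}.
Integral = F(11/2) - F(1/2) = - \frac{\log{\left(\frac{13}{4} \right)}}{2} - \frac{\sqrt{3} \operatorname{atan}{\left(\frac{\sqrt{3}}{6} \right)}}{3} + \frac{\sqrt{3} \operatorname{atan}{\left(\frac{11 \sqrt{3}}{6} \right)}}{3} + \frac{\log{\left(\frac{133}{4} \right)}}{2}.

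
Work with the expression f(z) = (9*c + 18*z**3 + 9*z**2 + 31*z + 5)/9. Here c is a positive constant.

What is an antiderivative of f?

A candidate is checked by its d/dz: the result must match f(z).
Check: d/dz[(18*c*z + (3*z**2 + z + 5)**2)/18] = c + 2*z**3 + z**2 + 31*z/9 + 5/9, which equals f(z).

An antiderivative is F(z) = (18*c*z + (3*z**2 + z + 5)**2)/18.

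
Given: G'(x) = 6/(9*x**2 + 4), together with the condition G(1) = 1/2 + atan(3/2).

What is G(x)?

G(x) = atan(3*x/2) + 1/2

A first test for any G(x): its x-derivative must equal the given G'(x).
A general antiderivative is atan(3*x/2) + C.
The condition gives C = 1/2 + atan(3/2) - (atan(3/2)) = 1/2.
So G(x) = atan(3*x/2) + 1/2.
Check: d/dx[atan(3*x/2) + 1/2] = 6/(9*x**2 + 4) = G'(x).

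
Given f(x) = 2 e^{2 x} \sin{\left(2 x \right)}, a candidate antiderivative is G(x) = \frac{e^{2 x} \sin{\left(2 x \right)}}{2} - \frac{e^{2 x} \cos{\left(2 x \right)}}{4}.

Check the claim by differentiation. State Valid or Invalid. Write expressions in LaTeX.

d/dx[G] = \frac{3 e^{2 x} \sin{\left(2 x \right)}}{2} + \frac{e^{2 x} \cos{\left(2 x \right)}}{2}
d/dx[G] - f(x) = - \frac{e^{2 x} \sin{\left(2 x \right)}}{2} + \frac{e^{2 x} \cos{\left(2 x \right)}}{2} != 0.

Invalid: d/dx[G] - f = - \frac{e^{2 x} \sin{\left(2 x \right)}}{2} + \frac{e^{2 x} \cos{\left(2 x \right)}}{2}, which is not 0.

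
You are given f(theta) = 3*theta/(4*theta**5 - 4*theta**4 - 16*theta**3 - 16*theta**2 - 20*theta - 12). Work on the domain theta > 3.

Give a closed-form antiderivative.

Factor the denominator (4*(theta - 3)*(theta + 1)**2*(theta**2 + 1)) and decompose: f = -3*(theta + 3)/(80*(theta**2 + 1)) + 3/(128*(theta + 1)) + 3/(32*(theta + 1)**2) + 9/(640*(theta - 3)); each piece integrates to a log, atan, or power term.
Check: d/dtheta[9*log(theta - 3)/640 + 3*log(theta + 1)/128 - 3*log(theta**2 + 1)/160 - 9*atan(theta)/80 - 3/(32*theta + 32)] = 3*theta/(4*theta**5 - 4*theta**4 - 16*theta**3 - 16*theta**2 - 20*theta - 12) = f(theta).

An antiderivative is F(theta) = 9*log(theta - 3)/640 + 3*log(theta + 1)/128 - 3*log(theta**2 + 1)/160 - 9*atan(theta)/80 - 3/(32*theta + 32).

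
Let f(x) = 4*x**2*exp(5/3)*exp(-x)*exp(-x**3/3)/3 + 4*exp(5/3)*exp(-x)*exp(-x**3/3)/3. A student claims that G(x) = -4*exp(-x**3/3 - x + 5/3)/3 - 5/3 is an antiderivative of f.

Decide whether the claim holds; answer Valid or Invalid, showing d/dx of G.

d/dx[G] = (4*x**2 + 4)*exp(5/3)*exp(-x)*exp(-x**3/3)/3
This equals f(x) exactly, so the claim holds.

Valid - the claim checks out under differentiation.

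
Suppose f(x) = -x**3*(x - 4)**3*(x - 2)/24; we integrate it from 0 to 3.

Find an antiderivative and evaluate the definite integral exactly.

The substitution u = x**2/4 - x works: f is exactly (dF/du)*(du/dx) for that inner function.
F(x) = -x**8/192 + x**7/12 - x**6/2 + 4*x**5/3 - 4*x**4/3 is an antiderivative of f.
Check: d/dx[-x**8/192 + x**7/12 - x**6/2 + 4*x**5/3 - 4*x**4/3] = -x**7/24 + 7*x**6/12 - 3*x**5 + 20*x**4/3 - 16*x**3/3, which equals f(x).
F(3) = -27/64; F(0) = 0.
Integral = F(3) - F(0) = -27/64.

Antiderivative: F(x) = -x**8/192 + x**7/12 - x**6/2 + 4*x**5/3 - 4*x**4/3; value = -27/64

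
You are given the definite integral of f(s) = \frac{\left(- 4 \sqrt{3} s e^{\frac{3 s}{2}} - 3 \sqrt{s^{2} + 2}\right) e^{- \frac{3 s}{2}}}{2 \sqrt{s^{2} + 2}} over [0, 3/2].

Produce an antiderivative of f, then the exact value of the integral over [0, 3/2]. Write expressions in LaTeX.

Antiderivative: F(s) = - 2 \sqrt{3 s^{2} + 6} + e^{- \frac{3 s}{2}}; value = - \sqrt{51} - 1 + e^{- \frac{9}{4}} + 2 \sqrt{6}

Differentiate the proposed F(s) back; it has to land on f(s) exactly.
F(s) = - 2 \sqrt{3 s^{2} + 6} + e^{- \frac{3 s}{2}} is an antiderivative of f.
Check: d/ds[- 2 \sqrt{3 s^{2} + 6} + e^{- \frac{3 s}{2}}] = \frac{\left(- 4 \sqrt{3} s e^{\frac{3 s}{2}} - 3 \sqrt{s^{2} + 2}\right) e^{- \frac{3 s}{2}}}{2 \sqrt{s^{2} + 2}} = f(s).
F(3/2) = - \sqrt{51} + e^{- \frac{9}{4}}; F(0) = 1 - 2 \sqrt{6}.
Integral = F(3/2) - F(0) = - \sqrt{51} - 1 + e^{- \frac{9}{4}} + 2 \sqrt{6}.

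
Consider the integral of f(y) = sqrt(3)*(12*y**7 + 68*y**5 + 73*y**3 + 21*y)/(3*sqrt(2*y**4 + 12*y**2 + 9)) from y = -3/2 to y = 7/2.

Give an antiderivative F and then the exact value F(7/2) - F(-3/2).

Recognize the product-rule pattern: f = u'v + uv' with u = (-2*y**2 - 1)**2/4, v = sqrt(2*y**4/3 + 4*y**2 + 3), so integration by parts undoes it.
F(y) = sqrt(3)*(2*y**2 + 1)**2*sqrt(2*y**4 + 12*y**2 + 9)/12 is an antiderivative of f.
Check: d/dy[sqrt(3)*(2*y**2 + 1)**2*sqrt(2*y**4 + 12*y**2 + 9)/12] = (12*sqrt(3)*y**7 + 68*sqrt(3)*y**5 + 73*sqrt(3)*y**3 + 21*sqrt(3)*y)/(3*sqrt(2*y**4 + 12*y**2 + 9)), which equals f(y).
F(7/2) = 867*sqrt(21894)/64; F(-3/2) = 121*sqrt(246)/64.
Integral = F(7/2) - F(-3/2) = -121*sqrt(246)/64 + 867*sqrt(21894)/64.

Antiderivative: F(y) = sqrt(3)*(2*y**2 + 1)**2*sqrt(2*y**4 + 12*y**2 + 9)/12; value = -121*sqrt(246)/64 + 867*sqrt(21894)/64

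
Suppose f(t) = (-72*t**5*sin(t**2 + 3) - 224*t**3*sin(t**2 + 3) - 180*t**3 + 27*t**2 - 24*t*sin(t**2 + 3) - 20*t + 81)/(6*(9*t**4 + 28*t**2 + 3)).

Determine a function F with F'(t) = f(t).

Since d/dt undoes antidifferentiation here, F'(t) = f(t) is required of F(t).
Check: d/dt[-5*log(t**2 + 3)/3 + 2*cos(t**2 + 3)/3 + 3*atan(3*t)/2] = (-72*t**5*sin(t**2 + 3) - 224*t**3*sin(t**2 + 3) - 180*t**3 + 27*t**2 - 24*t*sin(t**2 + 3) - 20*t + 81)/(54*t**4 + 168*t**2 + 18), which equals f(t).

An antiderivative is F(t) = -5*log(t**2 + 3)/3 + 2*cos(t**2 + 3)/3 + 3*atan(3*t)/2.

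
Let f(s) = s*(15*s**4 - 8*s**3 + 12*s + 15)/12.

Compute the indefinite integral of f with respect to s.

Recover f(s) by differentiating a candidate F(s); any mismatch rules it out.
Check: d/ds[5*s**6/24 - 2*s**5/15 + s**3/3 + 5*s**2/8] = 5*s**5/4 - 2*s**4/3 + s**2 + 5*s/4, which equals f(s).

F(s) = 5*s**6/24 - 2*s**5/15 + s**3/3 + 5*s**2/8 + C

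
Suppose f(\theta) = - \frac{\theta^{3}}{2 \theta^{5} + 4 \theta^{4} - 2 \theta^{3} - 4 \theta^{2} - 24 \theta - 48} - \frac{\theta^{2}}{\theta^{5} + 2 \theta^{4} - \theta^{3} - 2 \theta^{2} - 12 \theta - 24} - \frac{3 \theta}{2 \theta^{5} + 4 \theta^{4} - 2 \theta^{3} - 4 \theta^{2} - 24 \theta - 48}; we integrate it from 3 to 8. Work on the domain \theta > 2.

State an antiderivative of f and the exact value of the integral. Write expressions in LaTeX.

Factor the denominator (2 \left(\theta - 2\right) \left(\theta + 2\right)^{2} \left(\theta^{2} + 3\right)) and decompose: f = \frac{3 \left(\theta - 2\right)}{49 \left(\theta^{2} + 3\right)} + \frac{29}{784 \left(\theta + 2\right)} - \frac{3}{28 \left(\theta + 2\right)^{2}} - \frac{11}{112 \left(\theta - 2\right)}; each piece integrates to a log, atan, or power term.
F(\theta) = - \frac{11 \log{\left(\theta - 2 \right)}}{112} + \frac{29 \log{\left(\theta + 2 \right)}}{784} + \frac{3 \log{\left(\theta^{2} + 3 \right)}}{98} - \frac{2 \sqrt{3} \operatorname{atan}{\left(\frac{\sqrt{3} \theta}{3} \right)}}{49} + \frac{3}{28 \theta + 56} is an antiderivative of f.
Check: d/d\theta[- \frac{11 \log{\left(\theta - 2 \right)}}{112} + \frac{29 \log{\left(\theta + 2 \right)}}{784} + \frac{3 \log{\left(\theta^{2} + 3 \right)}}{98} - \frac{2 \sqrt{3} \operatorname{atan}{\left(\frac{\sqrt{3} \theta}{3} \right)}}{49} + \frac{3}{28 \theta + 56}] = \frac{- \theta^{3} - 2 \theta^{2} - 3 \theta}{2 \theta^{5} + 4 \theta^{4} - 2 \theta^{3} - 4 \theta^{2} - 24 \theta - 48}, which equals f(\theta).
F(8) = - \frac{11 \log{\left(6 \right)}}{112} - \frac{2 \sqrt{3} \operatorname{atan}{\left(\frac{8 \sqrt{3}}{3} \right)}}{49} + \frac{3}{280} + \frac{29 \log{\left(10 \right)}}{784} + \frac{3 \log{\left(67 \right)}}{98}; F(3) = - \frac{2 \sqrt{3} \pi}{147} + \frac{3}{140} + \frac{29 \log{\left(5 \right)}}{784} + \frac{3 \log{\left(12 \right)}}{98}.
Integral = F(8) - F(3) = - \frac{11 \log{\left(6 \right)}}{112} - \frac{2 \sqrt{3} \operatorname{atan}{\left(\frac{8 \sqrt{3}}{3} \right)}}{49} - \frac{3 \log{\left(12 \right)}}{98} - \frac{29 \log{\left(5 \right)}}{784} - \frac{3}{280} + \frac{2 \sqrt{3} \pi}{147} + \frac{29 \log{\left(10 \right)}}{784} + \frac{3 \log{\left(67 \right)}}{98}.

Antiderivative: F(\theta) = - \frac{11 \log{\left(\theta - 2 \right)}}{112} + \frac{29 \log{\left(\theta + 2 \right)}}{784} + \frac{3 \log{\left(\theta^{2} + 3 \right)}}{98} - \frac{2 \sqrt{3} \operatorname{atan}{\left(\frac{\sqrt{3} \theta}{3} \right)}}{49} + \frac{3}{28 \theta + 56}; value = - \frac{11 \log{\left(6 \right)}}{112} - \frac{2 \sqrt{3} \operatorname{atan}{\left(\frac{8 \sqrt{3}}{3} \right)}}{49} - \frac{3 \log{\left(12 \right)}}{98} - \frac{29 \log{\left(5 \right)}}{784} - \frac{3}{280} + \frac{2 \sqrt{3} \pi}{147} + \frac{29 \log{\left(10 \right)}}{784} + \frac{3 \log{\left(67 \right)}}{98}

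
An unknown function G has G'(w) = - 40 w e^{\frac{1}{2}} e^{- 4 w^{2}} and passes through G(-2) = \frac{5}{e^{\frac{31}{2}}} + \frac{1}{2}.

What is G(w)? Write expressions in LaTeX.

G(w) = \frac{1}{2} + 5 e^{\frac{1}{2}} e^{- 4 w^{2}}

The substitution u = \frac{1}{2} - 4 w^{2} works: G'(w) is exactly (dG/du)*(du/dw) for that inner function.
A general antiderivative is 5 e^{\frac{1}{2} - 4 w^{2}} + C.
The condition gives C = \frac{5}{e^{\frac{31}{2}}} + \frac{1}{2} - (\frac{5}{e^{\frac{31}{2}}}) = \frac{1}{2}.
So G(w) = \frac{1}{2} + 5 e^{\frac{1}{2}} e^{- 4 w^{2}}.
Check: d/dw[\frac{1}{2} + 5 e^{\frac{1}{2}} e^{- 4 w^{2}}] = - 40 w e^{\frac{1}{2}} e^{- 4 w^{2}} = G'(w).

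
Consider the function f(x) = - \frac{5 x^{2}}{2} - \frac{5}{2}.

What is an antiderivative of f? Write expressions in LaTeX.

A first test for any F(x): its x-derivative must equal f(x) identically.
Check: d/dx[- \frac{5 x^{3}}{6} - \frac{5 x}{2}] = - \frac{5 x^{2}}{2} - \frac{5}{2} = f(x).

An antiderivative is F(x) = - \frac{5 x^{3}}{6} - \frac{5 x}{2}.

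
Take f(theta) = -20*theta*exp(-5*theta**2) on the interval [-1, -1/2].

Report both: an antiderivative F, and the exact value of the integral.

f matches the chain-rule pattern g'(h)*h' with inner function h(theta) = -5*theta**2; substituting u = h(theta) collapses the integral.
F(theta) = 2*exp(-5*theta**2) is an antiderivative of f.
Check: d/dtheta[2*exp(-5*theta**2)] = -20*theta*exp(-5*theta**2) = f(theta).
F(-1/2) = 2*exp(-5/4); F(-1) = 2*exp(-5).
Integral = F(-1/2) - F(-1) = -2*exp(-5) + 2*exp(-5/4).

Antiderivative: F(theta) = 2*exp(-5*theta**2); value = -2*exp(-5) + 2*exp(-5/4)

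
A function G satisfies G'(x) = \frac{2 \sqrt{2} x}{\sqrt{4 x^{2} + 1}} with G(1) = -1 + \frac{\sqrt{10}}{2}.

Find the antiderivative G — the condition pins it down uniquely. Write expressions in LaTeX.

G(x) = \frac{\sqrt{2} \sqrt{4 x^{2} + 1} - 2}{2}

G'(x) matches the chain-rule pattern g'(h)*h' with inner function h(x) = 2 x^{2} + \frac{1}{2}; substituting u = h(x) collapses the integral.
A general antiderivative is \sqrt{2 x^{2} + \frac{1}{2}} + C.
The condition gives C = -1 + \frac{\sqrt{10}}{2} - (\frac{\sqrt{10}}{2}) = -1.
So G(x) = \frac{\sqrt{2} \sqrt{4 x^{2} + 1} - 2}{2}.
Check: d/dx[\frac{\sqrt{2} \sqrt{4 x^{2} + 1} - 2}{2}] = \frac{2 \sqrt{2} x}{\sqrt{4 x^{2} + 1}} = G'(x).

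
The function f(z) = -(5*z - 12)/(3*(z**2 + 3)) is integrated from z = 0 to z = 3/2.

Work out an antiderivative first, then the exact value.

A candidate is checked by its d/dz: the result must match f(z).
F(z) = -5*log(z**2 + 3)/6 + 4*sqrt(3)*atan(sqrt(3)*z/3)/3 is an antiderivative of f.
Check: d/dz[-5*log(z**2 + 3)/6 + 4*sqrt(3)*atan(sqrt(3)*z/3)/3] = (12 - 5*z)/(3*z**2 + 9), which equals f(z).
F(3/2) = -5*log(21/4)/6 + 4*sqrt(3)*atan(sqrt(3)/2)/3; F(0) = -5*log(3)/6.
Integral = F(3/2) - F(0) = -5*log(21/4)/6 + 5*log(3)/6 + 4*sqrt(3)*atan(sqrt(3)/2)/3.

Antiderivative: F(z) = -5*log(z**2 + 3)/6 + 4*sqrt(3)*atan(sqrt(3)*z/3)/3; value = -5*log(21/4)/6 + 5*log(3)/6 + 4*sqrt(3)*atan(sqrt(3)/2)/3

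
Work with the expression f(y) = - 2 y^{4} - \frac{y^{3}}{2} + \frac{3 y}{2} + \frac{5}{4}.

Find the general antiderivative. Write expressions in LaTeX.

Integrate term by term and add the pieces.
Check: d/dy[- \frac{y \left(16 y^{4} + 5 y^{3} - 30 y - 50\right)}{40}] = - 2 y^{4} - \frac{y^{3}}{2} + \frac{3 y}{2} + \frac{5}{4} = f(y).

F(y) = - \frac{y \left(16 y^{4} + 5 y^{3} - 30 y - 50\right)}{40} + C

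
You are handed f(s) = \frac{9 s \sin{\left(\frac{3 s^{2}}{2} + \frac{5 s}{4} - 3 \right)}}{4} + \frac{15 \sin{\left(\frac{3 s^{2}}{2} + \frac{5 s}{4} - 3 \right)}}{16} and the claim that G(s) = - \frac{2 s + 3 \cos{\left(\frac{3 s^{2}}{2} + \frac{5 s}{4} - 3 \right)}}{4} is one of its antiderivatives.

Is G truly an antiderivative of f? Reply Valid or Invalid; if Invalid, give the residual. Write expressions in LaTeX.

d/ds[G] = \frac{9 s \sin{\left(\frac{3 s^{2}}{2} + \frac{5 s}{4} - 3 \right)}}{4} + \frac{15 \sin{\left(\frac{3 s^{2}}{2} + \frac{5 s}{4} - 3 \right)}}{16} - \frac{1}{2}
d/ds[G] - f(s) = - \frac{1}{2} != 0.

Invalid: d/ds[G] - f = - \frac{1}{2}, which is not 0.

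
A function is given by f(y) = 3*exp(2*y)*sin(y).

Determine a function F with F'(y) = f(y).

An antiderivative is F(y) = 6*exp(2*y)*sin(y)/5 - 3*exp(2*y)*cos(y)/5.

An antiderivative F(y) passes only if d/dy[F] lands on f(y) exactly.
Check: d/dy[6*exp(2*y)*sin(y)/5 - 3*exp(2*y)*cos(y)/5] = 3*exp(2*y)*sin(y) = f(y).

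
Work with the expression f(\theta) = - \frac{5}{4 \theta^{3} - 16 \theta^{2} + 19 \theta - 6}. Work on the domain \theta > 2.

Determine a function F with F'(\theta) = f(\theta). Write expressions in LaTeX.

The denominator factors as \left(\theta - 2\right) \left(2 \theta - 3\right) \left(2 \theta - 1\right); partial fractions split f into directly integrable pieces: - \frac{5}{3 \left(2 \theta - 1\right)} + \frac{5}{2 \theta - 3} - \frac{5}{3 \left(\theta - 2\right)}.
Check: d/d\theta[- \frac{5 \log{\left(\theta - 2 \right)}}{3} + \frac{5 \log{\left(\theta - \frac{3}{2} \right)}}{2} - \frac{5 \log{\left(\theta - \frac{1}{2} \right)}}{6}] = - \frac{5}{4 \theta^{3} - 16 \theta^{2} + 19 \theta - 6} = f(\theta).

An antiderivative is F(\theta) = - \frac{5 \log{\left(\theta - 2 \right)}}{3} + \frac{5 \log{\left(\theta - \frac{3}{2} \right)}}{2} - \frac{5 \log{\left(\theta - \frac{1}{2} \right)}}{6}.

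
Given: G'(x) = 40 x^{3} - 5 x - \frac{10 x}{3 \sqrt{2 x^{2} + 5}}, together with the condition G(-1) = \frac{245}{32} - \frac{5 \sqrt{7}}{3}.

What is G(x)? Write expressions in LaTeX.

Integrate term by term and add the pieces.
A general antiderivative is \frac{5 \left(\frac{1}{4} - 2 x^{2}\right)^{2}}{2} - \frac{5 \sqrt{2 x^{2} + 5}}{3} + C.
The condition gives C = \frac{245}{32} - \frac{5 \sqrt{7}}{3} - (\frac{245}{32} - \frac{5 \sqrt{7}}{3}) = 0.
So G(x) = 10 x^{4} - \frac{5 x^{2}}{2} - \frac{5 \sqrt{2 x^{2} + 5}}{3} + \frac{5}{32}.
Check: d/dx[10 x^{4} - \frac{5 x^{2}}{2} - \frac{5 \sqrt{2 x^{2} + 5}}{3} + \frac{5}{32}] = \frac{120 x^{3} \sqrt{2 x^{2} + 5} - 15 x \sqrt{2 x^{2} + 5} - 10 x}{3 \sqrt{2 x^{2} + 5}}, which equals G'(x).

G(x) = 10 x^{4} - \frac{5 x^{2}}{2} - \frac{5 \sqrt{2 x^{2} + 5}}{3} + \frac{5}{32}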